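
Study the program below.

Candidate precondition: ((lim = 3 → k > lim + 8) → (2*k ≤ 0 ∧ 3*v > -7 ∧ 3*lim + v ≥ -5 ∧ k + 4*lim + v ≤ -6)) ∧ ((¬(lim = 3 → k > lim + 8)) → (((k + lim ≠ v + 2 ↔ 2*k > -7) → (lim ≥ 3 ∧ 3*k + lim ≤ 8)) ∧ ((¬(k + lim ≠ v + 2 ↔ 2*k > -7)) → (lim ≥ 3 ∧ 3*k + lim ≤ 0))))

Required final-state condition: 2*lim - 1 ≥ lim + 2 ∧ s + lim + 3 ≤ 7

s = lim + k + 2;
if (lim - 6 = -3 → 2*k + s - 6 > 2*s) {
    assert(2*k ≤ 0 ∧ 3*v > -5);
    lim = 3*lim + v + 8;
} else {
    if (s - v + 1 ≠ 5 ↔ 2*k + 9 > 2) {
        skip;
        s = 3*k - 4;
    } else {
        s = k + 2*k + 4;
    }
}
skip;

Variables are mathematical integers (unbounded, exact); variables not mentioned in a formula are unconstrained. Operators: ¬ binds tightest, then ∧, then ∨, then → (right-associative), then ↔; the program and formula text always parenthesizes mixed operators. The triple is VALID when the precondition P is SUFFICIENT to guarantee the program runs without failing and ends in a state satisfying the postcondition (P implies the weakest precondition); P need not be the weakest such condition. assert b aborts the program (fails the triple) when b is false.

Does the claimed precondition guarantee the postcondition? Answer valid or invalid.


Working backward. After the program, the postcondition 2*lim - 1 ≥ lim + 2 ∧ s + lim + 3 ≤ 7 must hold; in canonical form it is lim ≥ 3 ∧ lim + s ≤ 4.
Before skip: lim ≥ 3 ∧ lim + s ≤ 4
Then branch requires 2*k ≤ 0 ∧ 3*v > -5 ∧ 3*lim + v ≥ -5 ∧ 3*lim + s + v ≤ -4; else branch requires ((s ≠ v + 4 ↔ 2*k > -7) → (lim ≥ 3 ∧ 3*k + lim ≤ 8)) ∧ ((¬(s ≠ v + 4 ↔ 2*k > -7)) → (lim ≥ 3 ∧ 3*k + lim ≤ 0)).
Before the if: ((lim = 3 → 2*k > s + 6) → (2*k ≤ 0 ∧ 3*v > -5 ∧ 3*lim + v ≥ -5 ∧ 3*lim + s + v ≤ -4)) ∧ ((¬(lim = 3 → 2*k > s + 6)) → (((s ≠ v + 4 ↔ 2*k > -7) → (lim ≥ 3 ∧ 3*k + lim ≤ 8)) ∧ ((¬(s ≠ v + 4 ↔ 2*k > -7)) → (lim ≥ 3 ∧ 3*k + lim ≤ 0))))
Before s := lim + k + 2: ((lim = 3 → k > lim + 8) → (2*k ≤ 0 ∧ 3*v > -5 ∧ 3*lim + v ≥ -5 ∧ k + 4*lim + v ≤ -6)) ∧ ((¬(lim = 3 → k > lim + 8)) → (((k + lim ≠ v + 2 ↔ 2*k > -7) → (lim ≥ 3 ∧ 3*k + lim ≤ 8)) ∧ ((¬(k + lim ≠ v + 2 ↔ 2*k > -7)) → (lim ≥ 3 ∧ 3*k + lim ≤ 0))))
The weakest precondition is ((lim = 3 → k > lim + 8) → (2*k ≤ 0 ∧ 3*v > -5 ∧ 3*lim + v ≥ -5 ∧ k + 4*lim + v ≤ -6)) ∧ ((¬(lim = 3 → k > lim + 8)) → (((k + lim ≠ v + 2 ↔ 2*k > -7) → (lim ≥ 3 ∧ 3*k + lim ≤ 8)) ∧ ((¬(k + lim ≠ v + 2 ↔ 2*k > -7)) → (lim ≥ 3 ∧ 3*k + lim ≤ 0)))).
Check whether ((lim = 3 → k > lim + 8) → (2*k ≤ 0 ∧ 3*v > -7 ∧ 3*lim + v ≥ -5 ∧ k + 4*lim + v ≤ -6)) ∧ ((¬(lim = 3 → k > lim + 8)) → (((k + lim ≠ v + 2 ↔ 2*k > -7) → (lim ≥ 3 ∧ 3*k + lim ≤ 8)) ∧ ((¬(k + lim ≠ v + 2 ↔ 2*k > -7)) → (lim ≥ 3 ∧ 3*k + lim ≤ 0)))) implies it.
Countermodel: at the initial state k = 0, lim = -1, v = -2, the precondition holds but the weakest precondition fails.
Answer: invalid


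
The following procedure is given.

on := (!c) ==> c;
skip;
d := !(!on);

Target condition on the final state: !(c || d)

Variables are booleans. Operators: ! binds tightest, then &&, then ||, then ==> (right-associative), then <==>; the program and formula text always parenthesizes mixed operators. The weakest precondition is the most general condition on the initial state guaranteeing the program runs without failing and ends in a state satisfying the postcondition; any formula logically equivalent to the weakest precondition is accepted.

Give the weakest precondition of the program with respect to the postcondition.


Working backward. After the program, !(c || d) must hold.
Before d := !(!on): !(c || on)
Before skip: !(c || on)
Before on := (!c) ==> c: !(c || ((!c) ==> c))
Answer: WP = !(c || ((!c) ==> c))


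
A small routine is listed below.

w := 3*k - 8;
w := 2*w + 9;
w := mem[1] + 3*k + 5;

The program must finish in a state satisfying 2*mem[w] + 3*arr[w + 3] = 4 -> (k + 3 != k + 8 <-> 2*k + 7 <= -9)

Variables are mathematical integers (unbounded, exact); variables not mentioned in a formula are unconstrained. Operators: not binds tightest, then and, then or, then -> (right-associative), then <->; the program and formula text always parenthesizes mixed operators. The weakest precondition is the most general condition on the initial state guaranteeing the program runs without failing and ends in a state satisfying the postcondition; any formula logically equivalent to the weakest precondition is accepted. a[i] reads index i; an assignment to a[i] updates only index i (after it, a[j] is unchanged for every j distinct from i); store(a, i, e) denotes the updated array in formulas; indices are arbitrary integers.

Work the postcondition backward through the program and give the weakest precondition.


Working backward. After the program, the postcondition 2*mem[w] + 3*arr[w + 3] = 4 -> (k + 3 != k + 8 <-> 2*k + 7 <= -9) must hold; in canonical form it is 3*arr[w + 3] + 2*mem[w] = 4 -> 2*k <= -16.
Before w := mem[1] + 3*k + 5: 3*arr[mem[1] + 3*k + 8] + 2*mem[mem[1] + 3*k + 5] = 4 -> 2*k <= -16
Before w := 2*w + 9: 3*arr[mem[1] + 3*k + 8] + 2*mem[mem[1] + 3*k + 5] = 4 -> 2*k <= -16
Before w := 3*k - 8: 3*arr[mem[1] + 3*k + 8] + 2*mem[mem[1] + 3*k + 5] = 4 -> 2*k <= -16
Answer: WP = 3*arr[mem[1] + 3*k + 8] + 2*mem[mem[1] + 3*k + 5] = 4 -> 2*k <= -16


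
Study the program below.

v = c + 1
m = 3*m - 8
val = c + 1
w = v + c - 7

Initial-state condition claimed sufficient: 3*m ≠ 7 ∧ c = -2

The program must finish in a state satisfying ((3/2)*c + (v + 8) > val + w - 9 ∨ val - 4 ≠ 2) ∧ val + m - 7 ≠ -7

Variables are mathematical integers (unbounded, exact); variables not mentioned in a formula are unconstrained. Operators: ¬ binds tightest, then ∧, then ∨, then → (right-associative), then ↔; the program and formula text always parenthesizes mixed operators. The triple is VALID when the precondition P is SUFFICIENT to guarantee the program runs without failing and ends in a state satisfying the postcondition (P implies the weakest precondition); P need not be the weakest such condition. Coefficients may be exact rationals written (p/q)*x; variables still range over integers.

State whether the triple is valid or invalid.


Working backward. After the program, the postcondition ((3/2)*c + (v + 8) > val + w - 9 ∨ val - 4 ≠ 2) ∧ val + m - 7 ≠ -7 must hold; in canonical form it is ((3/2)*c + v > val + w - 17 ∨ val ≠ 6) ∧ m + val ≠ 0.
Before w := v + c - 7: ((1/2)*c > val - 24 ∨ val ≠ 6) ∧ m + val ≠ 0
Before val := c + 1: ((1/2)*c < 23 ∨ c ≠ 5) ∧ c + m ≠ -1
Before m := 3*m - 8: ((1/2)*c < 23 ∨ c ≠ 5) ∧ c + 3*m ≠ 7
Before v := c + 1: ((1/2)*c < 23 ∨ c ≠ 5) ∧ c + 3*m ≠ 7
The weakest precondition is ((1/2)*c < 23 ∨ c ≠ 5) ∧ c + 3*m ≠ 7.
Check whether 3*m ≠ 7 ∧ c = -2 implies it.
Countermodel: at the initial state c = -2, m = 3, the precondition holds but the weakest precondition fails.
Answer: invalid


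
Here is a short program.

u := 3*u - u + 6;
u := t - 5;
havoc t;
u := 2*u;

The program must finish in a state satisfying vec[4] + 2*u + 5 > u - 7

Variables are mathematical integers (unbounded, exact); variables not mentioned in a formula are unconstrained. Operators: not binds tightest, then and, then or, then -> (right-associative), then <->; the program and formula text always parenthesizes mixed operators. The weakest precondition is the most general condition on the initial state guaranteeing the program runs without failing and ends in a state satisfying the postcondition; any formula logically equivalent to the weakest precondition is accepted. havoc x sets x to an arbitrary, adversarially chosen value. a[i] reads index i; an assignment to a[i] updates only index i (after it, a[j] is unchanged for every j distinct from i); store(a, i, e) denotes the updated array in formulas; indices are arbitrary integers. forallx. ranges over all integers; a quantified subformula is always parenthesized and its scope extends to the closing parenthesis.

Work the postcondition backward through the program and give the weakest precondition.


Working backward. After the program, the postcondition vec[4] + 2*u + 5 > u - 7 must hold; in canonical form it is vec[4] + u > -12.
Before u := 2*u: vec[4] + 2*u > -12
Before havoc t: vec[4] + 2*u > -12
Before u := t - 5: vec[4] + 2*t > -2
Before u := 3*u - u + 6: vec[4] + 2*t > -2
Answer: WP = vec[4] + 2*t > -2


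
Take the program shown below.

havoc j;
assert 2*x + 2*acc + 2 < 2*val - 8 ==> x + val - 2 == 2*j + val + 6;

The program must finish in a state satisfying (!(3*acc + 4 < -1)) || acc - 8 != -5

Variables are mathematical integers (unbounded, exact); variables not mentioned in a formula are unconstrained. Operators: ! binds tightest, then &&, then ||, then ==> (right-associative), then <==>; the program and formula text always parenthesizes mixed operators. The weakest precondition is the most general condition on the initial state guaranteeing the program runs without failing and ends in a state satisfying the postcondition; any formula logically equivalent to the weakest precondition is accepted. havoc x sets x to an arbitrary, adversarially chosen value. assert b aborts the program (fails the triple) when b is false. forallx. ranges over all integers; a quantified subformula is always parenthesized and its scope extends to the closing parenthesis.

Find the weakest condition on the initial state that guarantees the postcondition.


Working backward. After the program, the postcondition (!(3*acc + 4 < -1)) || acc - 8 != -5 must hold; in canonical form it is (!(3*acc < -5)) || acc != 3.
Before assert 2*x + 2*acc + 2 < 2*val - 8 ==> x + val - 2 == 2*j + val + 6: (2*acc + 2*x < 2*val - 10 ==> x == 2*j + 8) && ((!(3*acc < -5)) || acc != 3)
Before havoc j: forall j_1. ((2*acc + 2*x < 2*val - 10 ==> x == 2*j_1 + 8) && ((!(3*acc < -5)) || acc != 3))
Answer: WP = forall j_1. ((2*acc + 2*x < 2*val - 10 ==> x == 2*j_1 + 8) && ((!(3*acc < -5)) || acc != 3))


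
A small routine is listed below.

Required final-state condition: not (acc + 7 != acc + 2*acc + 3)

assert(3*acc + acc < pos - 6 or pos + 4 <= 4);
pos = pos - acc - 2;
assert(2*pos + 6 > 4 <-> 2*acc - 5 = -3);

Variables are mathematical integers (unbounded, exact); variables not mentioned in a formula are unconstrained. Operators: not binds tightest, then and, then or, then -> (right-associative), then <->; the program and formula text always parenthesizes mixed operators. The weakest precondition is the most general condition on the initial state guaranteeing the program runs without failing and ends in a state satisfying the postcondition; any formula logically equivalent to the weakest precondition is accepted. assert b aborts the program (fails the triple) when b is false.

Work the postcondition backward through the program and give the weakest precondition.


Working backward. After the program, the postcondition not (acc + 7 != acc + 2*acc + 3) must hold; in canonical form it is not (2*acc != 4).
Before assert 2*pos + 6 > 4 <-> 2*acc - 5 = -3: (2*pos > -2 <-> 2*acc = 2) and (not (2*acc != 4))
Before pos := pos - acc - 2: (2*pos > 2*acc + 2 <-> 2*acc = 2) and (not (2*acc != 4))
Before assert 3*acc + acc < pos - 6 or pos + 4 <= 4: (4*acc < pos - 6 or pos <= 0) and (2*pos > 2*acc + 2 <-> 2*acc = 2) and (not (2*acc != 4))
Answer: WP = (4*acc < pos - 6 or pos <= 0) and (2*pos > 2*acc + 2 <-> 2*acc = 2) and (not (2*acc != 4))


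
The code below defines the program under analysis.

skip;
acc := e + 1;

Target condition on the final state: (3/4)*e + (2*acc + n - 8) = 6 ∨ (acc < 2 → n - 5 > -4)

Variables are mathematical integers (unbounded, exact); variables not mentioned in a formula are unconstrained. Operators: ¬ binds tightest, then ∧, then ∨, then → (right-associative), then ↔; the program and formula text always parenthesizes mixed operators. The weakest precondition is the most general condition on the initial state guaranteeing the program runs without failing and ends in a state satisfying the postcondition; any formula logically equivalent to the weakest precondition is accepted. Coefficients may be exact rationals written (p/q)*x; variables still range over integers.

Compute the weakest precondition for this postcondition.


Working backward. After the program, the postcondition (3/4)*e + (2*acc + n - 8) = 6 ∨ (acc < 2 → n - 5 > -4) must hold; in canonical form it is 2*acc + (3/4)*e + n = 14 ∨ (acc < 2 → n > 1).
Before acc := e + 1: (11/4)*e + n = 12 ∨ (e < 1 → n > 1)
Before skip: (11/4)*e + n = 12 ∨ (e < 1 → n > 1)
Answer: WP = (11/4)*e + n = 12 ∨ (e < 1 → n > 1)


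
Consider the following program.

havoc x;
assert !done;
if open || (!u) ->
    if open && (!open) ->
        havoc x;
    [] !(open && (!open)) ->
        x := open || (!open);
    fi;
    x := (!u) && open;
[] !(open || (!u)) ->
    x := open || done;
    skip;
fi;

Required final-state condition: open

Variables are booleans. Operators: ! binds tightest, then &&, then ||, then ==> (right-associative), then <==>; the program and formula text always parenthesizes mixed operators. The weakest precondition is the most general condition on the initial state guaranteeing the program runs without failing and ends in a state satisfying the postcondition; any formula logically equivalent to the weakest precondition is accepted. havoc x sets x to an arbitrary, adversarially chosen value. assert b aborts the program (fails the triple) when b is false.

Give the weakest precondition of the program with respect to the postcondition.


Working backward. After the program, open must hold.
Then branch requires open; else branch requires open.
Before the if: ((open || (!u)) ==> open) && ((!(open || (!u))) ==> open)
Before assert !done: (!done) && ((open || (!u)) ==> open) && ((!(open || (!u))) ==> open)
Before havoc x: (!done) && ((open || (!u)) ==> open) && ((!(open || (!u))) ==> open)
Answer: WP = (!done) && ((open || (!u)) ==> open) && ((!(open || (!u))) ==> open)


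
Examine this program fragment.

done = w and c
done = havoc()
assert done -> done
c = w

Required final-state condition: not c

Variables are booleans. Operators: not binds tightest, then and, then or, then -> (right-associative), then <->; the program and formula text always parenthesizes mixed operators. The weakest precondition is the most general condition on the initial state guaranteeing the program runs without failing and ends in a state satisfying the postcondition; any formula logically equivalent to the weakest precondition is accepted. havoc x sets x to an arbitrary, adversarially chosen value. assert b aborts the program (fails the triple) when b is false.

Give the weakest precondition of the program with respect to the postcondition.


Working backward. After the program, not c must hold.
Before c := w: not w
Before assert done -> done: not w
Before havoc done: not w
Before done := w and c: not w
Answer: WP = not w


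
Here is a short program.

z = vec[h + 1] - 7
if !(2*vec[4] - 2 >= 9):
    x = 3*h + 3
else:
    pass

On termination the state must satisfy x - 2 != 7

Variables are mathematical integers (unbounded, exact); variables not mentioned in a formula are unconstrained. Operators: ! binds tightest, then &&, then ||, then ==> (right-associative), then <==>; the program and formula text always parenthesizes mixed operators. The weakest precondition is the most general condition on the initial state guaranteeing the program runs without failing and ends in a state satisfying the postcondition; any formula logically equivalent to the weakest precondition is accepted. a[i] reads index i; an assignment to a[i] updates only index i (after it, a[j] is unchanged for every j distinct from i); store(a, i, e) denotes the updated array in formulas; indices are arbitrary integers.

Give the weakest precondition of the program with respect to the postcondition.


Working backward. After the program, the postcondition x - 2 != 7 must hold; in canonical form it is x != 9.
Then branch requires 3*h != 6; else branch requires x != 9.
Before the if: ((!(2*vec[4] >= 11)) ==> 3*h != 6) && (2*vec[4] >= 11 ==> x != 9)
Before z := vec[h + 1] - 7: ((!(2*vec[4] >= 11)) ==> 3*h != 6) && (2*vec[4] >= 11 ==> x != 9)
Answer: WP = ((!(2*vec[4] >= 11)) ==> 3*h != 6) && (2*vec[4] >= 11 ==> x != 9)


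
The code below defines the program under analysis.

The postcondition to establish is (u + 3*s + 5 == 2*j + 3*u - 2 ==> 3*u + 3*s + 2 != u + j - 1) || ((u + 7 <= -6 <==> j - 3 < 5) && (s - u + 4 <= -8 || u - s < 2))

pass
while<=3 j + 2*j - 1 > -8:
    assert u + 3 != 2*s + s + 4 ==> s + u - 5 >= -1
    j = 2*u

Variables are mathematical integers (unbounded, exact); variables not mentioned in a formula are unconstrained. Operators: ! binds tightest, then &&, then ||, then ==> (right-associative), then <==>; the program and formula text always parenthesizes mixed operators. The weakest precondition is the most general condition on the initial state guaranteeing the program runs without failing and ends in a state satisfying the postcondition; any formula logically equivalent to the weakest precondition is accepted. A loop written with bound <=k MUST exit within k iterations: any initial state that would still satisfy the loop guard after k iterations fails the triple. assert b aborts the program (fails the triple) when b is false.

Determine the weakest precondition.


Working backward. After the program, the postcondition (u + 3*s + 5 == 2*j + 3*u - 2 ==> 3*u + 3*s + 2 != u + j - 1) || ((u + 7 <= -6 <==> j - 3 < 5) && (s - u + 4 <= -8 || u - s < 2)) must hold; in canonical form it is (3*s == 2*j + 2*u - 7 ==> 3*s + 2*u != j - 3) || ((u <= -13 <==> j < 8) && (s <= u - 12 || u < s + 2)).
Before the loop (bound <=3), unroll the exhaustion recursion (WP_0 = exit-now case; WP_j = one more guarded iteration, up to j = 3):
  WP_0: (!(3*j > -7)) && ((3*s == 2*j + 2*u - 7 ==> 3*s + 2*u != j - 3) || ((u <= -13 <==> j < 8) && (s <= u - 12 || u < s + 2)))
  WP_1: (3*j > -7 ==> ((u != 3*s + 1 ==> s + u >= 4) && (!(6*u > -7)) && ((3*s == 6*u - 7 ==> 3*s != -3) || ((u <= -13 <==> 2*u < 8) && (s <= u - 12 || u < s + 2))))) && ((!(3*j > -7)) ==> ((3*s == 2*j + 2*u - 7 ==> 3*s + 2*u != j - 3) || ((u <= -13 <==> j < 8) && (s <= u - 12 || u < s + 2))))
  WP_2: (3*j > -7 ==> ((u != 3*s + 1 ==> s + u >= 4) && (6*u > -7 ==> ((u != 3*s + 1 ==> s + u >= 4) && (!(6*u > -7)) && ((3*s == 6*u - 7 ==> 3*s != -3) || ((u <= -13 <==> 2*u < 8) && (s <= u - 12 || u < s + 2))))) && ((!(6*u > -7)) ==> ((3*s == 6*u - 7 ==> 3*s != -3) || ((u <= -13 <==> 2*u < 8) && (s <= u - 12 || u < s + 2)))))) && ((!(3*j > -7)) ==> ((3*s == 2*j + 2*u - 7 ==> 3*s + 2*u != j - 3) || ((u <= -13 <==> j < 8) && (s <= u - 12 || u < s + 2))))
  WP_3: (3*j > -7 ==> ((u != 3*s + 1 ==> s + u >= 4) && (6*u > -7 ==> ((u != 3*s + 1 ==> s + u >= 4) && (6*u > -7 ==> ((u != 3*s + 1 ==> s + u >= 4) && (!(6*u > -7)) && ((3*s == 6*u - 7 ==> 3*s != -3) || ((u <= -13 <==> 2*u < 8) && (s <= u - 12 || u < s + 2))))) && ((!(6*u > -7)) ==> ((3*s == 6*u - 7 ==> 3*s != -3) || ((u <= -13 <==> 2*u < 8) && (s <= u - 12 || u < s + 2)))))) && ((!(6*u > -7)) ==> ((3*s == 6*u - 7 ==> 3*s != -3) || ((u <= -13 <==> 2*u < 8) && (s <= u - 12 || u < s + 2)))))) && ((!(3*j > -7)) ==> ((3*s == 2*j + 2*u - 7 ==> 3*s + 2*u != j - 3) || ((u <= -13 <==> j < 8) && (s <= u - 12 || u < s + 2))))
So before the loop: (3*j > -7 ==> ((u != 3*s + 1 ==> s + u >= 4) && (6*u > -7 ==> ((u != 3*s + 1 ==> s + u >= 4) && (6*u > -7 ==> ((u != 3*s + 1 ==> s + u >= 4) && (!(6*u > -7)) && ((3*s == 6*u - 7 ==> 3*s != -3) || ((u <= -13 <==> 2*u < 8) && (s <= u - 12 || u < s + 2))))) && ((!(6*u > -7)) ==> ((3*s == 6*u - 7 ==> 3*s != -3) || ((u <= -13 <==> 2*u < 8) && (s <= u - 12 || u < s + 2)))))) && ((!(6*u > -7)) ==> ((3*s == 6*u - 7 ==> 3*s != -3) || ((u <= -13 <==> 2*u < 8) && (s <= u - 12 || u < s + 2)))))) && ((!(3*j > -7)) ==> ((3*s == 2*j + 2*u - 7 ==> 3*s + 2*u != j - 3) || ((u <= -13 <==> j < 8) && (s <= u - 12 || u < s + 2))))
Before skip: (3*j > -7 ==> ((u != 3*s + 1 ==> s + u >= 4) && (6*u > -7 ==> ((u != 3*s + 1 ==> s + u >= 4) && (6*u > -7 ==> ((u != 3*s + 1 ==> s + u >= 4) && (!(6*u > -7)) && ((3*s == 6*u - 7 ==> 3*s != -3) || ((u <= -13 <==> 2*u < 8) && (s <= u - 12 || u < s + 2))))) && ((!(6*u > -7)) ==> ((3*s == 6*u - 7 ==> 3*s != -3) || ((u <= -13 <==> 2*u < 8) && (s <= u - 12 || u < s + 2)))))) && ((!(6*u > -7)) ==> ((3*s == 6*u - 7 ==> 3*s != -3) || ((u <= -13 <==> 2*u < 8) && (s <= u - 12 || u < s + 2)))))) && ((!(3*j > -7)) ==> ((3*s == 2*j + 2*u - 7 ==> 3*s + 2*u != j - 3) || ((u <= -13 <==> j < 8) && (s <= u - 12 || u < s + 2))))
Answer: WP = (3*j > -7 ==> ((u != 3*s + 1 ==> s + u >= 4) && (6*u > -7 ==> ((u != 3*s + 1 ==> s + u >= 4) && (6*u > -7 ==> ((u != 3*s + 1 ==> s + u >= 4) && (!(6*u > -7)) && ((3*s == 6*u - 7 ==> 3*s != -3) || ((u <= -13 <==> 2*u < 8) && (s <= u - 12 || u < s + 2))))) && ((!(6*u > -7)) ==> ((3*s == 6*u - 7 ==> 3*s != -3) || ((u <= -13 <==> 2*u < 8) && (s <= u - 12 || u < s + 2)))))) && ((!(6*u > -7)) ==> ((3*s == 6*u - 7 ==> 3*s != -3) || ((u <= -13 <==> 2*u < 8) && (s <= u - 12 || u < s + 2)))))) && ((!(3*j > -7)) ==> ((3*s == 2*j + 2*u - 7 ==> 3*s + 2*u != j - 3) || ((u <= -13 <==> j < 8) && (s <= u - 12 || u < s + 2))))


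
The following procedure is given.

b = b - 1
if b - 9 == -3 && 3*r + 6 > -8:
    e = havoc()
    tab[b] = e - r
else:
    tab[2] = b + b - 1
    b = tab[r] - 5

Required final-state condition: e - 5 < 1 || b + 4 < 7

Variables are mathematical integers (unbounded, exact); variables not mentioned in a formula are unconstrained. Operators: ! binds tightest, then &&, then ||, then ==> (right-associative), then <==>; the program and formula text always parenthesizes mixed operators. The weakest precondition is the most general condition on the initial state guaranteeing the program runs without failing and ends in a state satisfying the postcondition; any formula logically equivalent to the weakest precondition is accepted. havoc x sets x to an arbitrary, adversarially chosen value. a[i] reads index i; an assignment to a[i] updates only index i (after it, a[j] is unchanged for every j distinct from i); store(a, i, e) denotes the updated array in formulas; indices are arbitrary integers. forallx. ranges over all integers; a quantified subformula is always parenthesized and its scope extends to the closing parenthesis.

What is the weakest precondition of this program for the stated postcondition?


Working backward. After the program, the postcondition e - 5 < 1 || b + 4 < 7 must hold; in canonical form it is e < 6 || b < 3.
Then branch requires forall e_1. (e_1 < 6 || b < 3); else branch requires e < 6 || store(tab, 2, 2*b - 1)[r] < 8.
Before the if: ((b == 6 && 3*r > -14) ==> (forall e_1. (e_1 < 6 || b < 3))) && ((!(b == 6 && 3*r > -14)) ==> (e < 6 || store(tab, 2, 2*b - 1)[r] < 8))
Before b := b - 1: ((b == 7 && 3*r > -14) ==> (forall e_1. (e_1 < 6 || b < 4))) && ((!(b == 7 && 3*r > -14)) ==> (e < 6 || store(tab, 2, 2*b - 3)[r] < 8))
Answer: WP = ((b == 7 && 3*r > -14) ==> (forall e_1. (e_1 < 6 || b < 4))) && ((!(b == 7 && 3*r > -14)) ==> (e < 6 || store(tab, 2, 2*b - 3)[r] < 8))


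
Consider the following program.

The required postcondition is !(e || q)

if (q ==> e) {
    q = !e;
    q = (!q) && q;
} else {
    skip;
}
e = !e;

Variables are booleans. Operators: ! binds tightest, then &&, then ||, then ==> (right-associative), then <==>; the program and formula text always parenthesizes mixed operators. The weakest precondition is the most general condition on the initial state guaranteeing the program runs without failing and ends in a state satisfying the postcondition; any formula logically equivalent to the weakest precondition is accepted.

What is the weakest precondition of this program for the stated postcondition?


Working backward. After the program, !(e || q) must hold.
Before e := !e: !((!e) || q)
Then branch requires e; else branch requires !((!e) || q).
Before the if: ((q ==> e) ==> e) && ((!(q ==> e)) ==> (!((!e) || q)))
Answer: WP = ((q ==> e) ==> e) && ((!(q ==> e)) ==> (!((!e) || q)))


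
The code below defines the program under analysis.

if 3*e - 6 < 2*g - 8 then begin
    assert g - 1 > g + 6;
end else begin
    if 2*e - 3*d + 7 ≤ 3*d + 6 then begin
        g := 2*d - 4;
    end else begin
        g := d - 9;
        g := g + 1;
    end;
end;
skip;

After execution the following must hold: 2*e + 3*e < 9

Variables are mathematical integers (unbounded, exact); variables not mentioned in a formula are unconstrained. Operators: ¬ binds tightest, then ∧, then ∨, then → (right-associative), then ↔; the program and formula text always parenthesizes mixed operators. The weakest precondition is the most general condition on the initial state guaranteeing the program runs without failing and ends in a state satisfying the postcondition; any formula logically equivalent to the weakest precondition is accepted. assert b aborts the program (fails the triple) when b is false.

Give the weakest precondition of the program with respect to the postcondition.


Working backward. After the program, the postcondition 2*e + 3*e < 9 must hold; in canonical form it is 5*e < 9.
Before skip: 5*e < 9
Then branch requires false; else branch requires (2*e ≤ 6*d - 1 → 5*e < 9) ∧ ((¬(2*e ≤ 6*d - 1)) → 5*e < 9).
Before the if: (¬(3*e < 2*g - 2)) ∧ ((¬(3*e < 2*g - 2)) → ((2*e ≤ 6*d - 1 → 5*e < 9) ∧ ((¬(2*e ≤ 6*d - 1)) → 5*e < 9)))
Answer: WP = (¬(3*e < 2*g - 2)) ∧ ((¬(3*e < 2*g - 2)) → ((2*e ≤ 6*d - 1 → 5*e < 9) ∧ ((¬(2*e ≤ 6*d - 1)) → 5*e < 9)))


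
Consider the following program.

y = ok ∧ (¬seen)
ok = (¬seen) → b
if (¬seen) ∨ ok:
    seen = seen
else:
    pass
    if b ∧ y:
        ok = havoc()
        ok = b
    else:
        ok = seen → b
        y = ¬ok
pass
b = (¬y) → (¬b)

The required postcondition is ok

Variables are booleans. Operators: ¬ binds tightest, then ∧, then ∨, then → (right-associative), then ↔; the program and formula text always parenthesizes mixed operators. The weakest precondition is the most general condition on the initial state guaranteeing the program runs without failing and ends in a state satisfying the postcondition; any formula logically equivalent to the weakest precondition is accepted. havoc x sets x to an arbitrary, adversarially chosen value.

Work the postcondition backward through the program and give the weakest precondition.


Working backward. After the program, ok must hold.
Before b := (¬y) → (¬b): ok
Before skip: ok
Then branch requires ok; else branch requires ((b ∧ y) → b) ∧ ((¬(b ∧ y)) → (seen → b)).
Before the if: (((¬seen) ∨ ok) → ok) ∧ ((¬((¬seen) ∨ ok)) → (((b ∧ y) → b) ∧ ((¬(b ∧ y)) → (seen → b))))
Before ok := (¬seen) → b: (((¬seen) ∨ ((¬seen) → b)) → ((¬seen) → b)) ∧ ((¬((¬seen) ∨ ((¬seen) → b))) → (((b ∧ y) → b) ∧ ((¬(b ∧ y)) → (seen → b))))
Before y := ok ∧ (¬seen): (((¬seen) ∨ ((¬seen) → b)) → ((¬seen) → b)) ∧ ((¬((¬seen) ∨ ((¬seen) → b))) → (((b ∧ ok ∧ (¬seen)) → b) ∧ ((¬(b ∧ ok ∧ (¬seen))) → (seen → b))))
Answer: WP = (((¬seen) ∨ ((¬seen) → b)) → ((¬seen) → b)) ∧ ((¬((¬seen) ∨ ((¬seen) → b))) → (((b ∧ ok ∧ (¬seen)) → b) ∧ ((¬(b ∧ ok ∧ (¬seen))) → (seen → b))))


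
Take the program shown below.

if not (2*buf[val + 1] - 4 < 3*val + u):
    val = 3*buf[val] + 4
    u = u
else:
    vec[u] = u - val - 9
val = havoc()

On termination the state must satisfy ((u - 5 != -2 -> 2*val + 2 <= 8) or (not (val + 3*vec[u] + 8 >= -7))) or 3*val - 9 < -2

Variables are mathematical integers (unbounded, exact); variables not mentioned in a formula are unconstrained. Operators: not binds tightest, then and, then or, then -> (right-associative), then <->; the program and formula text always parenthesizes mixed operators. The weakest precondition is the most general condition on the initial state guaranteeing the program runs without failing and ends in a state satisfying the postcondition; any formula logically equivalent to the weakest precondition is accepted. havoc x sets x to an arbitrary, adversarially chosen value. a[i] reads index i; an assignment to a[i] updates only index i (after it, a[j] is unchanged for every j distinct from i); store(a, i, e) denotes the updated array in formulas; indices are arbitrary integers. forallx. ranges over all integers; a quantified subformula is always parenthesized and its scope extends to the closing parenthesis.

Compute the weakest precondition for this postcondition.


Working backward. After the program, the postcondition ((u - 5 != -2 -> 2*val + 2 <= 8) or (not (val + 3*vec[u] + 8 >= -7))) or 3*val - 9 < -2 must hold; in canonical form it is (u != 3 -> 2*val <= 6) or (not (3*vec[u] + val >= -15)) or 3*val < 7.
Before havoc val: forall val_1. ((u != 3 -> 2*val_1 <= 6) or (not (3*vec[u] + val_1 >= -15)) or 3*val_1 < 7)
Then branch requires forall val_1. ((u != 3 -> 2*val_1 <= 6) or (not (3*vec[u] + val_1 >= -15)) or 3*val_1 < 7); else branch requires forall val_1. ((u != 3 -> 2*val_1 <= 6) or (not (3*store(vec, u, u - val - 9)[u] + val_1 >= -15)) or 3*val_1 < 7).
Before the if: ((not (2*buf[val + 1] < u + 3*val + 4)) -> (forall val_1. ((u != 3 -> 2*val_1 <= 6) or (not (3*vec[u] + val_1 >= -15)) or 3*val_1 < 7))) and (2*buf[val + 1] < u + 3*val + 4 -> (forall val_1. ((u != 3 -> 2*val_1 <= 6) or (not (3*store(vec, u, u - val - 9)[u] + val_1 >= -15)) or 3*val_1 < 7)))
Answer: WP = ((not (2*buf[val + 1] < u + 3*val + 4)) -> (forall val_1. ((u != 3 -> 2*val_1 <= 6) or (not (3*vec[u] + val_1 >= -15)) or 3*val_1 < 7))) and (2*buf[val + 1] < u + 3*val + 4 -> (forall val_1. ((u != 3 -> 2*val_1 <= 6) or (not (3*store(vec, u, u - val - 9)[u] + val_1 >= -15)) or 3*val_1 < 7)))


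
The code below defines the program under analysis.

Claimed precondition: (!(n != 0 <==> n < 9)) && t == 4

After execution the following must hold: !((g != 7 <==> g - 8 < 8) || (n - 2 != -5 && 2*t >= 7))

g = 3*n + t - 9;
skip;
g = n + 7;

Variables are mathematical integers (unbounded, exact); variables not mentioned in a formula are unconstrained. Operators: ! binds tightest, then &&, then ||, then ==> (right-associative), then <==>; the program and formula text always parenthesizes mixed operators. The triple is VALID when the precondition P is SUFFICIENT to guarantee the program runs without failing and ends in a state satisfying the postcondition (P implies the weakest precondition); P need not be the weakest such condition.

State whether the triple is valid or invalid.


Working backward. After the program, the postcondition !((g != 7 <==> g - 8 < 8) || (n - 2 != -5 && 2*t >= 7)) must hold; in canonical form it is !((g != 7 <==> g < 16) || (n != -3 && 2*t >= 7)).
Before g := n + 7: !((n != 0 <==> n < 9) || (n != -3 && 2*t >= 7))
Before skip: !((n != 0 <==> n < 9) || (n != -3 && 2*t >= 7))
Before g := 3*n + t - 9: !((n != 0 <==> n < 9) || (n != -3 && 2*t >= 7))
The weakest precondition is !((n != 0 <==> n < 9) || (n != -3 && 2*t >= 7)).
Check whether (!(n != 0 <==> n < 9)) && t == 4 implies it.
Countermodel: at the initial state n = 9, t = 4, the precondition holds but the weakest precondition fails.
Answer: invalid


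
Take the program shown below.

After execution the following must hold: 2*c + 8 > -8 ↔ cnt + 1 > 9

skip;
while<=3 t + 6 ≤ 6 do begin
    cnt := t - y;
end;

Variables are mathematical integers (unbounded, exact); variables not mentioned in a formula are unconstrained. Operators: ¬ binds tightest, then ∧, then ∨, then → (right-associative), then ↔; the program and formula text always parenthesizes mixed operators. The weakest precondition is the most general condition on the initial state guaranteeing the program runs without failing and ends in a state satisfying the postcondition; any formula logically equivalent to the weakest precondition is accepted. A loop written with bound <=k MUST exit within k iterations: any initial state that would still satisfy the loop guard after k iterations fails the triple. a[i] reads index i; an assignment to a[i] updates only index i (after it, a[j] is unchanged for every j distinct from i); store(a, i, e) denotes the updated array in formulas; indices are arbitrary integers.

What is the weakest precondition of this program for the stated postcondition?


Working backward. After the program, the postcondition 2*c + 8 > -8 ↔ cnt + 1 > 9 must hold; in canonical form it is 2*c > -16 ↔ cnt > 8.
Before the loop (bound <=3), unroll the exhaustion recursion (WP_0 = exit-now case; WP_j = one more guarded iteration, up to j = 3):
  WP_0: (¬(t ≤ 0)) ∧ (2*c > -16 ↔ cnt > 8)
  WP_1: (t ≤ 0 → ((¬(t ≤ 0)) ∧ (2*c > -16 ↔ t > y + 8))) ∧ ((¬(t ≤ 0)) → (2*c > -16 ↔ cnt > 8))
  WP_2: (t ≤ 0 → ((t ≤ 0 → ((¬(t ≤ 0)) ∧ (2*c > -16 ↔ t > y + 8))) ∧ ((¬(t ≤ 0)) → (2*c > -16 ↔ t > y + 8)))) ∧ ((¬(t ≤ 0)) → (2*c > -16 ↔ cnt > 8))
  WP_3: (t ≤ 0 → ((t ≤ 0 → ((t ≤ 0 → ((¬(t ≤ 0)) ∧ (2*c > -16 ↔ t > y + 8))) ∧ ((¬(t ≤ 0)) → (2*c > -16 ↔ t > y + 8)))) ∧ ((¬(t ≤ 0)) → (2*c > -16 ↔ t > y + 8)))) ∧ ((¬(t ≤ 0)) → (2*c > -16 ↔ cnt > 8))
So before the loop: (t ≤ 0 → ((t ≤ 0 → ((t ≤ 0 → ((¬(t ≤ 0)) ∧ (2*c > -16 ↔ t > y + 8))) ∧ ((¬(t ≤ 0)) → (2*c > -16 ↔ t > y + 8)))) ∧ ((¬(t ≤ 0)) → (2*c > -16 ↔ t > y + 8)))) ∧ ((¬(t ≤ 0)) → (2*c > -16 ↔ cnt > 8))
Before skip: (t ≤ 0 → ((t ≤ 0 → ((t ≤ 0 → ((¬(t ≤ 0)) ∧ (2*c > -16 ↔ t > y + 8))) ∧ ((¬(t ≤ 0)) → (2*c > -16 ↔ t > y + 8)))) ∧ ((¬(t ≤ 0)) → (2*c > -16 ↔ t > y + 8)))) ∧ ((¬(t ≤ 0)) → (2*c > -16 ↔ cnt > 8))
Answer: WP = (t ≤ 0 → ((t ≤ 0 → ((t ≤ 0 → ((¬(t ≤ 0)) ∧ (2*c > -16 ↔ t > y + 8))) ∧ ((¬(t ≤ 0)) → (2*c > -16 ↔ t > y + 8)))) ∧ ((¬(t ≤ 0)) → (2*c > -16 ↔ t > y + 8)))) ∧ ((¬(t ≤ 0)) → (2*c > -16 ↔ cnt > 8))


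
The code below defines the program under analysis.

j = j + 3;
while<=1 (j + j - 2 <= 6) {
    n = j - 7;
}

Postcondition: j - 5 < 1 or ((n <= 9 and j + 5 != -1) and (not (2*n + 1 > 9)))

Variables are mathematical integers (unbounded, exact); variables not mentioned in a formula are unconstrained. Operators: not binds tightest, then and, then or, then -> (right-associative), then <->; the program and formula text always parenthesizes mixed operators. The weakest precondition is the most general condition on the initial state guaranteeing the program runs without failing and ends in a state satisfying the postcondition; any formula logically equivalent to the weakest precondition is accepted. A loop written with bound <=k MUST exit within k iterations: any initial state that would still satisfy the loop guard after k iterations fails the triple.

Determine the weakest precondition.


Working backward. After the program, the postcondition j - 5 < 1 or ((n <= 9 and j + 5 != -1) and (not (2*n + 1 > 9))) must hold; in canonical form it is j < 6 or (n <= 9 and j != -6 and (not (2*n > 8))).
Before the loop (bound <=1), unroll the exhaustion recursion (WP_0 = exit-now case; WP_j = one more guarded iteration, up to j = 1):
  WP_0: (not (2*j <= 8)) and (j < 6 or (n <= 9 and j != -6 and (not (2*n > 8))))
  WP_1: (2*j <= 8 -> ((not (2*j <= 8)) and (j < 6 or (j <= 16 and j != -6 and (not (2*j > 22)))))) and ((not (2*j <= 8)) -> (j < 6 or (n <= 9 and j != -6 and (not (2*n > 8)))))
So before the loop: (2*j <= 8 -> ((not (2*j <= 8)) and (j < 6 or (j <= 16 and j != -6 and (not (2*j > 22)))))) and ((not (2*j <= 8)) -> (j < 6 or (n <= 9 and j != -6 and (not (2*n > 8)))))
Before j := j + 3: (2*j <= 2 -> ((not (2*j <= 2)) and (j < 3 or (j <= 13 and j != -9 and (not (2*j > 16)))))) and ((not (2*j <= 2)) -> (j < 3 or (n <= 9 and j != -9 and (not (2*n > 8)))))
Answer: WP = (2*j <= 2 -> ((not (2*j <= 2)) and (j < 3 or (j <= 13 and j != -9 and (not (2*j > 16)))))) and ((not (2*j <= 2)) -> (j < 3 or (n <= 9 and j != -9 and (not (2*n > 8)))))


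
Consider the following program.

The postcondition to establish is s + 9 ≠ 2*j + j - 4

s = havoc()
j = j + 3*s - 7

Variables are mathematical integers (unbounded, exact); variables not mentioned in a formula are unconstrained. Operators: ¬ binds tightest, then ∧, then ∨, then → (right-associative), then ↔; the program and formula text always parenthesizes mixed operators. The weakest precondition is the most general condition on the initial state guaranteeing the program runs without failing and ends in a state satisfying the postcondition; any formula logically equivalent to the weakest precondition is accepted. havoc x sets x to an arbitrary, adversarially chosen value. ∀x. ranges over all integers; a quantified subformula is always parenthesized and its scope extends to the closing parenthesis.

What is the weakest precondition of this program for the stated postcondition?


Working backward. After the program, the postcondition s + 9 ≠ 2*j + j - 4 must hold; in canonical form it is s ≠ 3*j - 13.
Before j := j + 3*s - 7: 3*j + 8*s ≠ 34
Before havoc s: ∀s_1. 3*j + 8*s_1 ≠ 34
Answer: WP = ∀s_1. 3*j + 8*s_1 ≠ 34


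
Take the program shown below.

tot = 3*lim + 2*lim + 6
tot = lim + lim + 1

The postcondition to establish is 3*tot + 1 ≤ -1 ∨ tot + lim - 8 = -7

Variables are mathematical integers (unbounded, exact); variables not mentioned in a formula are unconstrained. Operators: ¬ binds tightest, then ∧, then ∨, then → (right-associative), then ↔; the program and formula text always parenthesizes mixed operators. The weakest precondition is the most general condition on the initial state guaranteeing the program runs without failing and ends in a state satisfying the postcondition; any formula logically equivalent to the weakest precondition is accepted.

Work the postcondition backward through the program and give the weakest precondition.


Working backward. After the program, the postcondition 3*tot + 1 ≤ -1 ∨ tot + lim - 8 = -7 must hold; in canonical form it is 3*tot ≤ -2 ∨ lim + tot = 1.
Before tot := lim + lim + 1: 6*lim ≤ -5 ∨ 3*lim = 0
Before tot := 3*lim + 2*lim + 6: 6*lim ≤ -5 ∨ 3*lim = 0
Answer: WP = 6*lim ≤ -5 ∨ 3*lim = 0


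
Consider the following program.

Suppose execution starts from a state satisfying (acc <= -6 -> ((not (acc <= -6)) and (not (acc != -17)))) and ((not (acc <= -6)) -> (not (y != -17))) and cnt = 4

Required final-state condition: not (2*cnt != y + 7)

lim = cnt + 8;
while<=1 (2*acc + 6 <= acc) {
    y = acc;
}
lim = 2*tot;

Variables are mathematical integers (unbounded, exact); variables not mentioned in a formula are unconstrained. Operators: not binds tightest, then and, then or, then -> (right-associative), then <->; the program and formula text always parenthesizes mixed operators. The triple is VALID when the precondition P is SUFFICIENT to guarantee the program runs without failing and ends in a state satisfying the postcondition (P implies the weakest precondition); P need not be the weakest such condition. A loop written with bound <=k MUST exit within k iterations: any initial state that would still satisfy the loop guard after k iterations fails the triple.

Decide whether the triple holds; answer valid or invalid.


Working backward. After the program, not (2*cnt != y + 7) must hold.
Before lim := 2*tot: not (2*cnt != y + 7)
Before the loop (bound <=1), unroll the exhaustion recursion (WP_0 = exit-now case; WP_j = one more guarded iteration, up to j = 1):
  WP_0: (not (acc <= -6)) and (not (2*cnt != y + 7))
  WP_1: (acc <= -6 -> ((not (acc <= -6)) and (not (2*cnt != acc + 7)))) and ((not (acc <= -6)) -> (not (2*cnt != y + 7)))
So before the loop: (acc <= -6 -> ((not (acc <= -6)) and (not (2*cnt != acc + 7)))) and ((not (acc <= -6)) -> (not (2*cnt != y + 7)))
Before lim := cnt + 8: (acc <= -6 -> ((not (acc <= -6)) and (not (2*cnt != acc + 7)))) and ((not (acc <= -6)) -> (not (2*cnt != y + 7)))
The weakest precondition is (acc <= -6 -> ((not (acc <= -6)) and (not (2*cnt != acc + 7)))) and ((not (acc <= -6)) -> (not (2*cnt != y + 7))).
Check whether (acc <= -6 -> ((not (acc <= -6)) and (not (acc != -17)))) and ((not (acc <= -6)) -> (not (y != -17))) and cnt = 4 implies it.
Countermodel: at the initial state acc = -5, cnt = 4, y = -17, the precondition holds but the weakest precondition fails.
Answer: invalid
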